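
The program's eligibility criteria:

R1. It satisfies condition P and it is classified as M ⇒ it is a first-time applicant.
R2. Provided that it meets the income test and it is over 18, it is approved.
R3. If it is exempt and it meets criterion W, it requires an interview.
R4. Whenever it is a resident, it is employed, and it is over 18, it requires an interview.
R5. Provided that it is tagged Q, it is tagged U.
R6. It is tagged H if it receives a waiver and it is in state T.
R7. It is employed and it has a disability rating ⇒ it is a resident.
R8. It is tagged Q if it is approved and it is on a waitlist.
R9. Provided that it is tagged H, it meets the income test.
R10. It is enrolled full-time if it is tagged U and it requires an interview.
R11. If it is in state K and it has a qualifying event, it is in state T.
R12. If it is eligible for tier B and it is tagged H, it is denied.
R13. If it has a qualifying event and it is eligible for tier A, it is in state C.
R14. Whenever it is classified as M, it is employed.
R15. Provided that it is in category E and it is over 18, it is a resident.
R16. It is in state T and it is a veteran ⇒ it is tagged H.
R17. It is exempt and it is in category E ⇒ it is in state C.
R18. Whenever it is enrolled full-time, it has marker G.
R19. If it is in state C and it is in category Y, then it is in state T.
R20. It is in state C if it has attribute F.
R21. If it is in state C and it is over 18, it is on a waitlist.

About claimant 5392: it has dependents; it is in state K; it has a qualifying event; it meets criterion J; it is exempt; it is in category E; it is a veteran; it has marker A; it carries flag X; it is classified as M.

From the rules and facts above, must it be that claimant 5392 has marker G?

Forward chaining from the given facts derives: is in state T, is employed, is tagged H, is in state C, meets the income test.
The only rule concluding "it has marker G" is R18, which needs "it is enrolled full-time"; that is never established.

No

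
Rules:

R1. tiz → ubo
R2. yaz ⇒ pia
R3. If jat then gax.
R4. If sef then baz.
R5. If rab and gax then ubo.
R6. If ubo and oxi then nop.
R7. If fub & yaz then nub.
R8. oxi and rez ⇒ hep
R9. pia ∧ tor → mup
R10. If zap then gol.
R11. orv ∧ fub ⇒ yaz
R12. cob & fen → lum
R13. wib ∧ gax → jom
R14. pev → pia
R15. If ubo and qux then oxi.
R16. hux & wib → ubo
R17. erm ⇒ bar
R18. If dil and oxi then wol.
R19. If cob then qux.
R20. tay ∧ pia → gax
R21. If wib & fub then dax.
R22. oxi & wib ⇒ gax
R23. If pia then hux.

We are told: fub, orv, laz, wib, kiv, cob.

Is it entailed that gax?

yaz  (by R11: orv, fub)
qux  (by R19: cob)
pia  (by R2: yaz)
hux  (by R23: pia)
ubo  (by R16: hux, wib)
oxi  (by R15: ubo, qux)
gax  (by R22: oxi, wib)

Yes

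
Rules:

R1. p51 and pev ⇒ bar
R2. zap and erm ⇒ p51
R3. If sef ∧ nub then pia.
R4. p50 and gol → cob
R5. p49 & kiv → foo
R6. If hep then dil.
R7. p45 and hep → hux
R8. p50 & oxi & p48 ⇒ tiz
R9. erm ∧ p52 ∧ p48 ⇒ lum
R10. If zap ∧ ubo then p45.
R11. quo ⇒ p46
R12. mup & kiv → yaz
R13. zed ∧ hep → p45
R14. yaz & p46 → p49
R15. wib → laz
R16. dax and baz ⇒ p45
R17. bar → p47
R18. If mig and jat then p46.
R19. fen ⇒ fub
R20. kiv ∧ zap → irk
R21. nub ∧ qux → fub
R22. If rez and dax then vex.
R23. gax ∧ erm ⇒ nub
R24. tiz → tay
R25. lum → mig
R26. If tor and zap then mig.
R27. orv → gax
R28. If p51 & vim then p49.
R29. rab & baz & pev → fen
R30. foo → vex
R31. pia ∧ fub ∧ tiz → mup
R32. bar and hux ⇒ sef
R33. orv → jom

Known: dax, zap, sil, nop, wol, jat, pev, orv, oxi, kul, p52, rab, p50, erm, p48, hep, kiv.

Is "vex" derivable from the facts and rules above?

Forward chaining from the given facts derives: p51, dil, tiz, lum, irk, tay, mig, gax, jom, bar, p47, p46, nub.
Rules concluding vex: R22 needs rez; R30 needs foo — none of these are established.

No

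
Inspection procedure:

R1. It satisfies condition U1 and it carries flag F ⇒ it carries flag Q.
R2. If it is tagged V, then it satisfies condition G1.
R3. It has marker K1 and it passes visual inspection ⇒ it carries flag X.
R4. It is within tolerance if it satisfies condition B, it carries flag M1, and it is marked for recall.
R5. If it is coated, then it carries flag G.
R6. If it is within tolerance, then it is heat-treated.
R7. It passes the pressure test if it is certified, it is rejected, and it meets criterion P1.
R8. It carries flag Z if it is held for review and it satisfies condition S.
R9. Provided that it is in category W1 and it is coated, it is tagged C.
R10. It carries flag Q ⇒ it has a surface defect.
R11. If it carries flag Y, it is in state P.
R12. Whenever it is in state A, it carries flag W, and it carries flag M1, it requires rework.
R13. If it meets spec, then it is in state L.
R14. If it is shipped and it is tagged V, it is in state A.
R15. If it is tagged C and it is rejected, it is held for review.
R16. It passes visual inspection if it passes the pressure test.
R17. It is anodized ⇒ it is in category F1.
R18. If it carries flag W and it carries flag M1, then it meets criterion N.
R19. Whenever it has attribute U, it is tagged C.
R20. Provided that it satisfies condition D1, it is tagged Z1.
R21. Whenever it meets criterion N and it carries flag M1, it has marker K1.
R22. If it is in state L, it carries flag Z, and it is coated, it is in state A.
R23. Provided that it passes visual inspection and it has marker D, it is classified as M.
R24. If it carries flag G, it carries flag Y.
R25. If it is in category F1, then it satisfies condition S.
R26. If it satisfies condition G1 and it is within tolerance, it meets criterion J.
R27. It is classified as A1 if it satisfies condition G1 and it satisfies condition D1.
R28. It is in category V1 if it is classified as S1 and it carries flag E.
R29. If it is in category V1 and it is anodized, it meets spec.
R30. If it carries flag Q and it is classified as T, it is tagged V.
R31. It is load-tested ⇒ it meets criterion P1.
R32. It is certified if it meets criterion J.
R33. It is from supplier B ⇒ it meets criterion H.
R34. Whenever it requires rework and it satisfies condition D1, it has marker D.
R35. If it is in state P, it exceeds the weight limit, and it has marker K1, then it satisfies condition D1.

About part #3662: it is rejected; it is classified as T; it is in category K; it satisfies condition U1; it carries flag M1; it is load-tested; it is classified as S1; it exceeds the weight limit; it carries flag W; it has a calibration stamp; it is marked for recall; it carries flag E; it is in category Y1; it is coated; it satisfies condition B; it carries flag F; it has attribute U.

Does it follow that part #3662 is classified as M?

Forward chaining from the given facts derives: carries flag Q, is within tolerance, carries flag G, is heat-treated, has a surface defect, meets criterion N, is tagged C, has marker K1, carries flag Y, is in category V1, is tagged V, meets criterion P1, satisfies condition G1, is in state P, is held for review, meets criterion J, is certified, satisfies condition D1, passes the pressure test, passes visual inspection, is tagged Z1, is classified as A1, carries flag X.
The only rule concluding "it is classified as M" is R23, which needs "it has marker D"; that is never established.

No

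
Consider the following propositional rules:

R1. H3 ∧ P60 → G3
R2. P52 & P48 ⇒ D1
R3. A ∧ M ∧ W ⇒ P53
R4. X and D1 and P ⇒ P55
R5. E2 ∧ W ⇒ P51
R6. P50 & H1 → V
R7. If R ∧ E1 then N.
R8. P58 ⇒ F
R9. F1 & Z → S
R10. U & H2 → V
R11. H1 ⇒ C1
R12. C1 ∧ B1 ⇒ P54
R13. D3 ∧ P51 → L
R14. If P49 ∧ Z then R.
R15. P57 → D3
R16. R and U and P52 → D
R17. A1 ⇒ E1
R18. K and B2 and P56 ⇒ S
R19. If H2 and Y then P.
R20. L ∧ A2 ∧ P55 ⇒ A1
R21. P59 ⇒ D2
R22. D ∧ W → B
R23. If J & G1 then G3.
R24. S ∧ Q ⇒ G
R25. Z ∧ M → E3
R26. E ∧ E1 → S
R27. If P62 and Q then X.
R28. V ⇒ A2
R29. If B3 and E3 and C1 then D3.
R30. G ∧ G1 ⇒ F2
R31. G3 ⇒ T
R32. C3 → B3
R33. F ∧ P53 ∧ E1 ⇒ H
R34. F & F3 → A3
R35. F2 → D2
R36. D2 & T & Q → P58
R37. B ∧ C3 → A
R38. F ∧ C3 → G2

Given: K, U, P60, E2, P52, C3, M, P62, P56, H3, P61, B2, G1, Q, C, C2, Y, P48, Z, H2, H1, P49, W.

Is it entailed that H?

G3  (by R1: H3, P60)
D1  (by R2: P52, P48)
P51  (by R5: E2, W)
V  (by R10: U, H2)
C1  (by R11: H1)
R  (by R14: P49, Z)
D  (by R16: R, U, P52)
S  (by R18: K, B2, P56)
P  (by R19: H2, Y)
B  (by R22: D, W)
G  (by R24: S, Q)
E3  (by R25: Z, M)
X  (by R27: P62, Q)
A2  (by R28: V)
F2  (by R30: G, G1)
T  (by R31: G3)
B3  (by R32: C3)
D2  (by R35: F2)
P58  (by R36: D2, T, Q)
A  (by R37: B, C3)
P53  (by R3: A, M, W)
P55  (by R4: X, D1, P)
F  (by R8: P58)
D3  (by R29: B3, E3, C1)
L  (by R13: D3, P51)
A1  (by R20: L, A2, P55)
E1  (by R17: A1)
H  (by R33: F, P53, E1)

Yes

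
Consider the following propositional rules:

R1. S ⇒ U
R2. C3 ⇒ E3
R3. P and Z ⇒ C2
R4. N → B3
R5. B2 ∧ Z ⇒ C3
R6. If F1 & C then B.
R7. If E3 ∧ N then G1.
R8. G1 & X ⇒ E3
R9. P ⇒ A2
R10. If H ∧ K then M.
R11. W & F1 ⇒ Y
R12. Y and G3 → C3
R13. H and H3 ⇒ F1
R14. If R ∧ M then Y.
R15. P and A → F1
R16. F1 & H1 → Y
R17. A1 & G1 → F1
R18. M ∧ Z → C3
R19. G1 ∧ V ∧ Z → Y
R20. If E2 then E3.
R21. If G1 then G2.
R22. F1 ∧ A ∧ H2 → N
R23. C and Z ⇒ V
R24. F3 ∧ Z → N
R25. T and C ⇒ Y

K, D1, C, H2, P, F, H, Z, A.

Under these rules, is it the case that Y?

M  (by R10: H, K)
F1  (by R15: P, A)
C3  (by R18: M, Z)
N  (by R22: F1, A, H2)
V  (by R23: C, Z)
E3  (by R2: C3)
G1  (by R7: E3, N)
Y  (by R19: G1, V, Z)

Yes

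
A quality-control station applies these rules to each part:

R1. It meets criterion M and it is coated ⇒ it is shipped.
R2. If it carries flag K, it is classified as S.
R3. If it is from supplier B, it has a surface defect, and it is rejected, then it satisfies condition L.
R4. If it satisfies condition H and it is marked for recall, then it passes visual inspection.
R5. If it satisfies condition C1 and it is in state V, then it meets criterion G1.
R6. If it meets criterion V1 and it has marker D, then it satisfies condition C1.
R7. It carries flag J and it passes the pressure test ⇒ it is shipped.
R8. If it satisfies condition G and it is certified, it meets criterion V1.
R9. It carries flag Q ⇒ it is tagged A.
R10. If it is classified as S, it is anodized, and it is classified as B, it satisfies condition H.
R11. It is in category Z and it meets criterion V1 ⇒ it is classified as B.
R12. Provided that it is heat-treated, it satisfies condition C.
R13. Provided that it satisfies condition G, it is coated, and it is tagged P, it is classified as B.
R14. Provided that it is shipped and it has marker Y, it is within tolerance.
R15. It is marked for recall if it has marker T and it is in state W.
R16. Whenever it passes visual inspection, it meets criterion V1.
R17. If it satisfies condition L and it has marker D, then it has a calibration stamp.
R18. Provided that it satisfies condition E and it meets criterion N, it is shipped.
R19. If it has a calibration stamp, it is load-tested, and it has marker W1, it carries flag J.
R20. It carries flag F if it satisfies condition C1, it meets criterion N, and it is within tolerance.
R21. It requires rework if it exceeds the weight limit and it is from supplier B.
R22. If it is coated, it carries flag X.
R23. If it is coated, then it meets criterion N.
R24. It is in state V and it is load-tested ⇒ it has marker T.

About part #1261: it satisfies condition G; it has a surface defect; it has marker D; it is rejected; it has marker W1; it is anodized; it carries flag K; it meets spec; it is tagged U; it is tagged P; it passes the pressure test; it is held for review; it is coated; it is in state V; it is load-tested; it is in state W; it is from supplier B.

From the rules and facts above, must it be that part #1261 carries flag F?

No

Forward chaining from the given facts derives: is classified as S, satisfies condition L, is classified as B, has a calibration stamp, carries flag J, carries flag X, meets criterion N, has marker T, is shipped, satisfies condition H, is marked for recall, passes visual inspection, meets criterion V1, satisfies condition C1, meets criterion G1.
The only rule concluding "it carries flag F" is R20, which needs "it is within tolerance"; that is never established.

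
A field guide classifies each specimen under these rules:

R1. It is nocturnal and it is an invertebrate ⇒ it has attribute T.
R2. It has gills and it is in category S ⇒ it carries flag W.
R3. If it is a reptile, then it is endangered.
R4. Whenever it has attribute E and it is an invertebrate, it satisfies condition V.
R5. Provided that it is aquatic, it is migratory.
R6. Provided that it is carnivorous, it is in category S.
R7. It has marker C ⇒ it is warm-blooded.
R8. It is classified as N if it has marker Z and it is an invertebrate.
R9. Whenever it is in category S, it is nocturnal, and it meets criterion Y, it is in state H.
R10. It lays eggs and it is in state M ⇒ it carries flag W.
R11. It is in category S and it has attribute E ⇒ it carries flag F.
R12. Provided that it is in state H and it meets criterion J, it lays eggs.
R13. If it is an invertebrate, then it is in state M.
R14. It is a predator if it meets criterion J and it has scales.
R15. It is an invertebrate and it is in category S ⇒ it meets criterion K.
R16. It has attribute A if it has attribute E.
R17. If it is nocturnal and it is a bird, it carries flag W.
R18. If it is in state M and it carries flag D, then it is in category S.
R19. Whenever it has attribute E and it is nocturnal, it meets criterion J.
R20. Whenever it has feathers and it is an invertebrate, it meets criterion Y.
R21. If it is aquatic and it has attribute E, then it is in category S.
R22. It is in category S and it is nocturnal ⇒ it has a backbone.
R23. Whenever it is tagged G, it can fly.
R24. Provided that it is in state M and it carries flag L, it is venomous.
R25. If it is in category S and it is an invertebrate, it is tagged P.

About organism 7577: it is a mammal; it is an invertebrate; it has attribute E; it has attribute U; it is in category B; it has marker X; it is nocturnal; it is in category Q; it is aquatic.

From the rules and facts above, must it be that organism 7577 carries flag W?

Forward chaining from the given facts derives: has attribute T, satisfies condition V, is migratory, is in state M, has attribute A, meets criterion J, is in category S, has a backbone, is tagged P, carries flag F, meets criterion K.
Rules concluding "it carries flag W": R2 needs "it has gills"; R10 needs "it lays eggs"; R17 needs "it is a bird" — none of these are established.

No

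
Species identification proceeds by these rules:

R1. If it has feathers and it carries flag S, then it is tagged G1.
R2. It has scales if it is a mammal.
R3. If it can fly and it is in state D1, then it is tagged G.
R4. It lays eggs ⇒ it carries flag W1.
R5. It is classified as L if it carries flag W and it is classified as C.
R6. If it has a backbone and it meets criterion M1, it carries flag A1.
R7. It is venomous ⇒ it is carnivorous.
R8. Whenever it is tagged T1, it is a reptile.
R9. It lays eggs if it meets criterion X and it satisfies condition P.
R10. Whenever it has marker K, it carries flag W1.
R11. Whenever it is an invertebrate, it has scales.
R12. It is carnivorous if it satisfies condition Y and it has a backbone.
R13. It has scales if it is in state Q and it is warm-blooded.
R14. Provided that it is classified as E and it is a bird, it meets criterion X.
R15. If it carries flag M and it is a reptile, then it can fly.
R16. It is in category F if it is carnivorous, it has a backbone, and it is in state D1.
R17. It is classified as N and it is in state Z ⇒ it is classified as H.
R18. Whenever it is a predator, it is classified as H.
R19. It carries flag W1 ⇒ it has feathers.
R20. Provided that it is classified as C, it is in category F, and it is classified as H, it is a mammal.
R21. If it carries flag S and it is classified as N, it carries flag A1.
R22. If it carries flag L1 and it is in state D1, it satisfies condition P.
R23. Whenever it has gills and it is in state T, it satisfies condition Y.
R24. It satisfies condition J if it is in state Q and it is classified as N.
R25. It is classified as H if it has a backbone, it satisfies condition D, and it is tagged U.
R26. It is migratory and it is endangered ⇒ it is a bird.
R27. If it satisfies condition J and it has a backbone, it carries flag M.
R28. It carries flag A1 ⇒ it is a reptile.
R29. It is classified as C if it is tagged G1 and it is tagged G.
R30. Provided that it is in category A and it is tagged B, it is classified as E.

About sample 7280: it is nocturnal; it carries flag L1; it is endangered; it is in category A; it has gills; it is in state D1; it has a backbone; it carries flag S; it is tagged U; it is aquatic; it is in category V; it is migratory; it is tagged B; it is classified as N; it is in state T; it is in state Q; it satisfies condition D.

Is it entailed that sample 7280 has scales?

Yes

By R21 (it carries flag S, it is classified as N): it carries flag A1.
By R22 (it carries flag L1, it is in state D1): it satisfies condition P.
By R23 (it has gills, it is in state T): it satisfies condition Y.
By R24 (it is in state Q, it is classified as N): it satisfies condition J.
By R25 (it has a backbone, it satisfies condition D, it is tagged U): it is classified as H.
By R26 (it is migratory, it is endangered): it is a bird.
By R27 (it satisfies condition J, it has a backbone): it carries flag M.
By R28 (it carries flag A1): it is a reptile.
By R30 (it is in category A, it is tagged B): it is classified as E.
By R12 (it satisfies condition Y, it has a backbone): it is carnivorous.
By R14 (it is classified as E, it is a bird): it meets criterion X.
By R15 (it carries flag M, it is a reptile): it can fly.
By R16 (it is carnivorous, it has a backbone, it is in state D1): it is in category F.
By R3 (it can fly, it is in state D1): it is tagged G.
By R9 (it meets criterion X, it satisfies condition P): it lays eggs.
By R4 (it lays eggs): it carries flag W1.
By R19 (it carries flag W1): it has feathers.
By R1 (it has feathers, it carries flag S): it is tagged G1.
By R29 (it is tagged G1, it is tagged G): it is classified as C.
By R20 (it is classified as C, it is in category F, it is classified as H): it is a mammal.
By R2 (it is a mammal): it has scales.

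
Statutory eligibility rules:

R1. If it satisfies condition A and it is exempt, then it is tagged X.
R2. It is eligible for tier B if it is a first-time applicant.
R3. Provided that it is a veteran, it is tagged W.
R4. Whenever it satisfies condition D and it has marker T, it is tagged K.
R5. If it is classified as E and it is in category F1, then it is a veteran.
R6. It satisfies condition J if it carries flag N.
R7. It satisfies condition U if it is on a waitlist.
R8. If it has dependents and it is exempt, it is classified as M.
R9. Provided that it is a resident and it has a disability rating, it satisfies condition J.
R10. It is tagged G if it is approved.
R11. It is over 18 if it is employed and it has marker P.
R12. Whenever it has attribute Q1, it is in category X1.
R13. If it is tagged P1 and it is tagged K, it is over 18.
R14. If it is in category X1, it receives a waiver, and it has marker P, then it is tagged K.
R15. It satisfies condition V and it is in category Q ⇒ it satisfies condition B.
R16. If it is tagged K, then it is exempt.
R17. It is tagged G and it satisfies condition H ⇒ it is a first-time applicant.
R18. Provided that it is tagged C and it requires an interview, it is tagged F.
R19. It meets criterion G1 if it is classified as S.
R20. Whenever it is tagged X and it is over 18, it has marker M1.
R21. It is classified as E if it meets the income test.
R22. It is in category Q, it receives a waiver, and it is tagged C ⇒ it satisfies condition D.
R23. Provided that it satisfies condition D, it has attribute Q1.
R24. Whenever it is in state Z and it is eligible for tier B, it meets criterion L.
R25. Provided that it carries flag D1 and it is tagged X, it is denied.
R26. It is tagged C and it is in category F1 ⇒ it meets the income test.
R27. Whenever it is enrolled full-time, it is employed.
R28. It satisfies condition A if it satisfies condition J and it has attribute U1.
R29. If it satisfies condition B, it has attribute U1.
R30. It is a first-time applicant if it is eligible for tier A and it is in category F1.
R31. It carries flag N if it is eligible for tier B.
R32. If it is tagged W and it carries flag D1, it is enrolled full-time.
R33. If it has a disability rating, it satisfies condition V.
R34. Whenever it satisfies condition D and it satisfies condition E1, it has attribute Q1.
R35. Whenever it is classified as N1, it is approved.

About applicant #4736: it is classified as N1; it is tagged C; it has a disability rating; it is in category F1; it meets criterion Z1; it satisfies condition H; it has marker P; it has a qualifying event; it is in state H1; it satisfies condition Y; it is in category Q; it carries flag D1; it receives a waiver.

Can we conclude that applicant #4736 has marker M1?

By R22 (it is in category Q, it receives a waiver, it is tagged C): it satisfies condition D.
By R23 (it satisfies condition D): it has attribute Q1.
By R26 (it is tagged C, it is in category F1): it meets the income test.
By R33 (it has a disability rating): it satisfies condition V.
By R35 (it is classified as N1): it is approved.
By R10 (it is approved): it is tagged G.
By R12 (it has attribute Q1): it is in category X1.
By R14 (it is in category X1, it receives a waiver, it has marker P): it is tagged K.
By R15 (it satisfies condition V, it is in category Q): it satisfies condition B.
By R16 (it is tagged K): it is exempt.
By R17 (it is tagged G, it satisfies condition H): it is a first-time applicant.
By R21 (it meets the income test): it is classified as E.
By R29 (it satisfies condition B): it has attribute U1.
By R2 (it is a first-time applicant): it is eligible for tier B.
By R5 (it is classified as E, it is in category F1): it is a veteran.
By R31 (it is eligible for tier B): it carries flag N.
By R3 (it is a veteran): it is tagged W.
By R6 (it carries flag N): it satisfies condition J.
By R28 (it satisfies condition J, it has attribute U1): it satisfies condition A.
By R32 (it is tagged W, it carries flag D1): it is enrolled full-time.
By R1 (it satisfies condition A, it is exempt): it is tagged X.
By R27 (it is enrolled full-time): it is employed.
By R11 (it is employed, it has marker P): it is over 18.
By R20 (it is tagged X, it is over 18): it has marker M1.

Yes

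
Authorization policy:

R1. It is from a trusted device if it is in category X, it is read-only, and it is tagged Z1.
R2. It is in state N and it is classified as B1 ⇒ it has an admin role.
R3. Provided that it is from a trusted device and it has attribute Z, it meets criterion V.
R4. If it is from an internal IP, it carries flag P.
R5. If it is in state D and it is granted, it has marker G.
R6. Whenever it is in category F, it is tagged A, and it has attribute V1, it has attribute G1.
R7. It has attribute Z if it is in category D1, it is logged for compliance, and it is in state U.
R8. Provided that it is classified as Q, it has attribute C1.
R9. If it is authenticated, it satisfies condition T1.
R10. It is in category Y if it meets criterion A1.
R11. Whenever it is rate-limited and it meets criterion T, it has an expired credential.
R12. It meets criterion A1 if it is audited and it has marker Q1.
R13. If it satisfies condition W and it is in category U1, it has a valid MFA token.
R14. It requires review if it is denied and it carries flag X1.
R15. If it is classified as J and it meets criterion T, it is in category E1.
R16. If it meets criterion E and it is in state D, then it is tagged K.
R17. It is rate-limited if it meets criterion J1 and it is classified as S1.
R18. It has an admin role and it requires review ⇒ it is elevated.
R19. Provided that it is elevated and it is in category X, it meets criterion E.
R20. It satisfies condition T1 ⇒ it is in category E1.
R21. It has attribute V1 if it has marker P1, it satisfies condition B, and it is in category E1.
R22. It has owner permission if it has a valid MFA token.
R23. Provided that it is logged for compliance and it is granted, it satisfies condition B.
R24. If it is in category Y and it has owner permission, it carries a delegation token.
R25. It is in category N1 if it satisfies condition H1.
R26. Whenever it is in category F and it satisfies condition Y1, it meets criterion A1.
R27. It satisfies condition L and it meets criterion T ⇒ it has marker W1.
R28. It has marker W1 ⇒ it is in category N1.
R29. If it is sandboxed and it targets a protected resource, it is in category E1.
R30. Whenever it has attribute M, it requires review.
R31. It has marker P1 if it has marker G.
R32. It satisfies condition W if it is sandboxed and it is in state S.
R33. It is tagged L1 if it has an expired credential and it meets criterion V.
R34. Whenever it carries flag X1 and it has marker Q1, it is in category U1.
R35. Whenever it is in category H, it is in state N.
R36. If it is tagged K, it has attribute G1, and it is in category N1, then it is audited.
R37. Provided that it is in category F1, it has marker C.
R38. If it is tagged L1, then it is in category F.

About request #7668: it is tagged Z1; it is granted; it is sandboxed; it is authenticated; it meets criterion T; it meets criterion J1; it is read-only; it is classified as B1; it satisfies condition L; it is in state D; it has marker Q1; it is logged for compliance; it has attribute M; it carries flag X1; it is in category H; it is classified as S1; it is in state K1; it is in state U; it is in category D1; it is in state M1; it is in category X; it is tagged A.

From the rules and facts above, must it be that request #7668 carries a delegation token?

No

Forward chaining from the given facts derives: is from a trusted device, has marker G, has attribute Z, satisfies condition T1, is rate-limited, is in category E1, satisfies condition B, has marker W1, is in category N1, requires review, has marker P1, is in category U1, is in state N, has an admin role, meets criterion V, has an expired credential, is elevated, meets criterion E, has attribute V1, is tagged L1, is in category F, has attribute G1, is tagged K, is audited, meets criterion A1, is in category Y.
The only rule concluding "it carries a delegation token" is R24, which needs "it has owner permission"; that is never established.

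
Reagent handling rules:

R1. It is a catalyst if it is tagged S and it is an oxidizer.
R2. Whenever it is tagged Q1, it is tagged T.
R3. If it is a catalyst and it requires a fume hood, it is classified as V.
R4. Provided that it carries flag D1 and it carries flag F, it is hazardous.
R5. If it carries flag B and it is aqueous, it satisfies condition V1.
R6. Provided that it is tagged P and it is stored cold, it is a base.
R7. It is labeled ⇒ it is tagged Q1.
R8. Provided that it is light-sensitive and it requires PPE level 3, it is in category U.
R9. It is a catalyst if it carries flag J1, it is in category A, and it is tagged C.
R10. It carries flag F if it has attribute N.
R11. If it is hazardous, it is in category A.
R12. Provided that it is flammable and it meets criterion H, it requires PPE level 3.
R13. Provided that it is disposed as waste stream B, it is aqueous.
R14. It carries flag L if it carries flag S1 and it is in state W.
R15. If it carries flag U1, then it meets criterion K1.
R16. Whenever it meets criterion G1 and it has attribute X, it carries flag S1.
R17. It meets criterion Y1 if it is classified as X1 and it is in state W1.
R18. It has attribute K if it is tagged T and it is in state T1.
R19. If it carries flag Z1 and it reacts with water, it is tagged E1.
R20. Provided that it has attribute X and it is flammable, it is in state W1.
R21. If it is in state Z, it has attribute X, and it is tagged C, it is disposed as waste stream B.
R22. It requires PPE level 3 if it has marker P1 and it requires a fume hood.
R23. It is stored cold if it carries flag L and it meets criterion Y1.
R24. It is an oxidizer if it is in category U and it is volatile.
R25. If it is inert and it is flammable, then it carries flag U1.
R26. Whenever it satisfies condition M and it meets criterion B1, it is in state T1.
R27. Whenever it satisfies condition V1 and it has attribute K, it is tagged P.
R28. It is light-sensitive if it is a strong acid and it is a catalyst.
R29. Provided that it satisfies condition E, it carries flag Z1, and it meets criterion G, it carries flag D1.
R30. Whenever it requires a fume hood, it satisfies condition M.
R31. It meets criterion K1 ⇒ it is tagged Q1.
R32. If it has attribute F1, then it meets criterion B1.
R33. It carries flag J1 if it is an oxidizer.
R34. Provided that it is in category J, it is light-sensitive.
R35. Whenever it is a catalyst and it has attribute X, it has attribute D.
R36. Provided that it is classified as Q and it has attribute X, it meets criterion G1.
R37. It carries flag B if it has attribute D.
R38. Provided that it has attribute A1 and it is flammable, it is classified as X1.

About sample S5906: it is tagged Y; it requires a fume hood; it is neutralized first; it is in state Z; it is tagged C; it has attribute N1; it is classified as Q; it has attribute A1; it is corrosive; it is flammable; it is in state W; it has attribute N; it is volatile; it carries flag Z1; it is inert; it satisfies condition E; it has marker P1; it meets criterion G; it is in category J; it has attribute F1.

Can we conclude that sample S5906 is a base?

Forward chaining from the given facts derives: carries flag F, requires PPE level 3, carries flag U1, carries flag D1, satisfies condition M, meets criterion B1, is light-sensitive, is classified as X1, is hazardous, is in category U, is in category A, meets criterion K1, is an oxidizer, is in state T1, is tagged Q1, carries flag J1, is tagged T, is a catalyst, has attribute K, is classified as V.
The only rule concluding "it is a base" is R6, which needs "it is tagged P"; that is never established.

No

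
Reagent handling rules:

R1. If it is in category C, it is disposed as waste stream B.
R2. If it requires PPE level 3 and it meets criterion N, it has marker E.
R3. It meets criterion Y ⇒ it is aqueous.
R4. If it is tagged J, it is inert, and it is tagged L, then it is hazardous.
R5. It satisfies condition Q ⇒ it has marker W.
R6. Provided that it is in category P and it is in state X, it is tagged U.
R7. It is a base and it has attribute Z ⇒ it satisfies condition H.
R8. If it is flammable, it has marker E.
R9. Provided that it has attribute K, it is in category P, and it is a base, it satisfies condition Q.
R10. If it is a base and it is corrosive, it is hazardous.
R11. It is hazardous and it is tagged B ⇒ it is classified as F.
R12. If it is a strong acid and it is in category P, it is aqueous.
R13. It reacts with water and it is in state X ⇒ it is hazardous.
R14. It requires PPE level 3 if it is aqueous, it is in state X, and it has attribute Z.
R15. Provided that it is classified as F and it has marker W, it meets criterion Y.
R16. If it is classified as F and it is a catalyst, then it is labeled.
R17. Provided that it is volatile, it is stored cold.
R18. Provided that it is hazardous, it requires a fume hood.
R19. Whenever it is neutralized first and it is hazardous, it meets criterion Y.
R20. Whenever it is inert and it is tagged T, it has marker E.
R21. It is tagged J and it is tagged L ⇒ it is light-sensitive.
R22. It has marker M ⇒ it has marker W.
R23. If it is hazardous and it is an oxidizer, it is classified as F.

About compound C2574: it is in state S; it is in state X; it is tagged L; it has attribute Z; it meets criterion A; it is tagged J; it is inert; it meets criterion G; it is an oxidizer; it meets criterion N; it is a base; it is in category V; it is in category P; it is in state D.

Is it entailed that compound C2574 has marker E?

No

Forward chaining from the given facts derives: is hazardous, is tagged U, satisfies condition H, requires a fume hood, is light-sensitive, is classified as F.
Rules concluding "it has marker E": R2 needs "it requires PPE level 3"; R8 needs "it is flammable"; R20 needs "it is tagged T" — none of these are established.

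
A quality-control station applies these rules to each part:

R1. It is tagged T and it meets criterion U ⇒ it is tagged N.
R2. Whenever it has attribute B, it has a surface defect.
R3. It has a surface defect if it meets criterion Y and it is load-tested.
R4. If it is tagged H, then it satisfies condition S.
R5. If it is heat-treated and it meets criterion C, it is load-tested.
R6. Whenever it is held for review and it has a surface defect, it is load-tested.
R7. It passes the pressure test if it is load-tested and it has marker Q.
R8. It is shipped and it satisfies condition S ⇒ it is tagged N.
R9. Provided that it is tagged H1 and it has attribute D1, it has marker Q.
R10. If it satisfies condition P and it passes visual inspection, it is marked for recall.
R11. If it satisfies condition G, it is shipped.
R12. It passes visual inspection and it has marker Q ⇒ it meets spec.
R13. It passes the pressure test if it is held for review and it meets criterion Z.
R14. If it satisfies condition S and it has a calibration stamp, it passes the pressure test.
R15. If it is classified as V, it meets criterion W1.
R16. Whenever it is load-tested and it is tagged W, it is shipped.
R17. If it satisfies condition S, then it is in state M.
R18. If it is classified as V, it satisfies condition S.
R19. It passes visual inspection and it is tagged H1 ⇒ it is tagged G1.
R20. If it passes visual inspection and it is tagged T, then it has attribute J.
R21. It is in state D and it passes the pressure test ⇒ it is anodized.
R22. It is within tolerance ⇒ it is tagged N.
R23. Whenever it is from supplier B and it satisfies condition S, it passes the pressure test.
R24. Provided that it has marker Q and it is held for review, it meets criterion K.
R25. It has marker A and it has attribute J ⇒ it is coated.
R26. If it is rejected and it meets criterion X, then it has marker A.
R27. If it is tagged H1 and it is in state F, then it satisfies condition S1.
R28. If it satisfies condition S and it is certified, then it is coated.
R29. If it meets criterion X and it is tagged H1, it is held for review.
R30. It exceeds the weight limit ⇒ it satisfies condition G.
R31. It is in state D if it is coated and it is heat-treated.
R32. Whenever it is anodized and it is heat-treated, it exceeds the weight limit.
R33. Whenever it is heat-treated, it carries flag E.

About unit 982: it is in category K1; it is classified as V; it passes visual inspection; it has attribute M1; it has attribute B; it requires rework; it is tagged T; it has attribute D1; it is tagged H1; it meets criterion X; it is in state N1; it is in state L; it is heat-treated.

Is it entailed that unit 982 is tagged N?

Forward chaining from the given facts derives: has a surface defect, has marker Q, meets spec, meets criterion W1, satisfies condition S, is tagged G1, has attribute J, is held for review, carries flag E, is load-tested, passes the pressure test, is in state M, meets criterion K.
Rules concluding "it is tagged N": R1 needs "it meets criterion U"; R8 needs "it is shipped"; R22 needs "it is within tolerance" — none of these are established.

No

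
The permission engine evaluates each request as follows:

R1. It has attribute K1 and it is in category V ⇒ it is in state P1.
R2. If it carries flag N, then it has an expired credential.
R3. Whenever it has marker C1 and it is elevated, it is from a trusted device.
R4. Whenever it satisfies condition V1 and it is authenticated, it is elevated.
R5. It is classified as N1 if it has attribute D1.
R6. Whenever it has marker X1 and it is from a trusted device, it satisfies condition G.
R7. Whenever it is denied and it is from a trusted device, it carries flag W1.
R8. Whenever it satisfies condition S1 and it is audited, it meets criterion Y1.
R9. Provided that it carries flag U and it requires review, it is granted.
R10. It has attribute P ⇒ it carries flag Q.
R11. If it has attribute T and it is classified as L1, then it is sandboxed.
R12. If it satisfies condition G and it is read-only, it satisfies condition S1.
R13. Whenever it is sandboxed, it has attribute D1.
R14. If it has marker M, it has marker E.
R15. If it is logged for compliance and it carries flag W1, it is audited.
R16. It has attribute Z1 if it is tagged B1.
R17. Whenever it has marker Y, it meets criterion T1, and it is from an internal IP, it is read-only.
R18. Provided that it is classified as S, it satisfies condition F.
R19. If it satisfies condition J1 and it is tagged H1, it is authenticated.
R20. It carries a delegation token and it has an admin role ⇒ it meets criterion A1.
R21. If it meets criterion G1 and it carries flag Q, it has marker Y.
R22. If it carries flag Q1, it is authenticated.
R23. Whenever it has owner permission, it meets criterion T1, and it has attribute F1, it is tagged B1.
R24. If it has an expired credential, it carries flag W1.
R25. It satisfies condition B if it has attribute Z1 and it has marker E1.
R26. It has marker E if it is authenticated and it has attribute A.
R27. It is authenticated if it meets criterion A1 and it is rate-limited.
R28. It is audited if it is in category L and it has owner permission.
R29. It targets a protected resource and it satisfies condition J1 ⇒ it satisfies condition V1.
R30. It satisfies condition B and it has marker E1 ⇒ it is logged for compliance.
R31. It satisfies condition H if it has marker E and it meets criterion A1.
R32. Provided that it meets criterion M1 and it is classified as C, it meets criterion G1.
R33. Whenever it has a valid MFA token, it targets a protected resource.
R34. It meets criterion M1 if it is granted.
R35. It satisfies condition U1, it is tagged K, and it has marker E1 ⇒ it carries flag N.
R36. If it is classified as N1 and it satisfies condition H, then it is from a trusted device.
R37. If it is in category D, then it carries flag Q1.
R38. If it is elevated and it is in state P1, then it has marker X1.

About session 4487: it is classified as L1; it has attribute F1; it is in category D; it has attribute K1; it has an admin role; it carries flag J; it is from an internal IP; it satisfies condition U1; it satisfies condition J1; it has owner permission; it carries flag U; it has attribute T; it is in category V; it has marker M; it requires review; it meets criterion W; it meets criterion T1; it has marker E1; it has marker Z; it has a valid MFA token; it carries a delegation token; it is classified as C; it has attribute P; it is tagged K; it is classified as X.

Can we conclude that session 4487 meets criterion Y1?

Yes

By R1 (it has attribute K1, it is in category V): it is in state P1.
By R9 (it carries flag U, it requires review): it is granted.
By R10 (it has attribute P): it carries flag Q.
By R11 (it has attribute T, it is classified as L1): it is sandboxed.
By R13 (it is sandboxed): it has attribute D1.
By R14 (it has marker M): it has marker E.
By R20 (it carries a delegation token, it has an admin role): it meets criterion A1.
By R23 (it has owner permission, it meets criterion T1, it has attribute F1): it is tagged B1.
By R31 (it has marker E, it meets criterion A1): it satisfies condition H.
By R33 (it has a valid MFA token): it targets a protected resource.
By R34 (it is granted): it meets criterion M1.
By R35 (it satisfies condition U1, it is tagged K, it has marker E1): it carries flag N.
By R37 (it is in category D): it carries flag Q1.
By R2 (it carries flag N): it has an expired credential.
By R5 (it has attribute D1): it is classified as N1.
By R16 (it is tagged B1): it has attribute Z1.
By R22 (it carries flag Q1): it is authenticated.
By R24 (it has an expired credential): it carries flag W1.
By R25 (it has attribute Z1, it has marker E1): it satisfies condition B.
By R29 (it targets a protected resource, it satisfies condition J1): it satisfies condition V1.
By R30 (it satisfies condition B, it has marker E1): it is logged for compliance.
By R32 (it meets criterion M1, it is classified as C): it meets criterion G1.
By R36 (it is classified as N1, it satisfies condition H): it is from a trusted device.
By R4 (it satisfies condition V1, it is authenticated): it is elevated.
By R15 (it is logged for compliance, it carries flag W1): it is audited.
By R21 (it meets criterion G1, it carries flag Q): it has marker Y.
By R38 (it is elevated, it is in state P1): it has marker X1.
By R6 (it has marker X1, it is from a trusted device): it satisfies condition G.
By R17 (it has marker Y, it meets criterion T1, it is from an internal IP): it is read-only.
By R12 (it satisfies condition G, it is read-only): it satisfies condition S1.
By R8 (it satisfies condition S1, it is audited): it meets criterion Y1.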